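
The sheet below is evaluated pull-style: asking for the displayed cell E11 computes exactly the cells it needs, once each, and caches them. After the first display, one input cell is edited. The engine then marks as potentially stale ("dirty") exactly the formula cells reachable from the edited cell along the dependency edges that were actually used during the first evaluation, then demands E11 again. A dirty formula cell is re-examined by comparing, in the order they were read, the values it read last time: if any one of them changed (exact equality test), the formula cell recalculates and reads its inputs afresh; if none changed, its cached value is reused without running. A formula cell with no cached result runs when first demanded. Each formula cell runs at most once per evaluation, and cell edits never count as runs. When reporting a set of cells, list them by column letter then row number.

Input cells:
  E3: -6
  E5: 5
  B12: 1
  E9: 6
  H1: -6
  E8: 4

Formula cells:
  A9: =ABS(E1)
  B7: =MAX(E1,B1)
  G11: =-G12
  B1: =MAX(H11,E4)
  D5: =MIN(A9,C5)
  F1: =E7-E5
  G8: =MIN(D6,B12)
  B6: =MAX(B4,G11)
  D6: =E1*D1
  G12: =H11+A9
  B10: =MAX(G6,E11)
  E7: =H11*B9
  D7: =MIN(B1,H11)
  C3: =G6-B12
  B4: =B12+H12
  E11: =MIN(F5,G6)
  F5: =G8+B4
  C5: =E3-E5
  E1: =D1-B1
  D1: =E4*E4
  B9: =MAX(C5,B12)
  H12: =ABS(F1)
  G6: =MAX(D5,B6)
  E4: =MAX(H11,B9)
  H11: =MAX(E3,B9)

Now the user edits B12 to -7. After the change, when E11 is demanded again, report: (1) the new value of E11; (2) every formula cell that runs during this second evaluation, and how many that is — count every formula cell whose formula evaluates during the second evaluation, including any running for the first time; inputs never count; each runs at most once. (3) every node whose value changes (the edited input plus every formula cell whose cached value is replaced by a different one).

First demand of the output computes:
  C5 = -6 - 5 = -11
  B9 = MAX(-11, 1) = 1
  H11 = MAX(-6, 1) = 1
  E4 = MAX(1, 1) = 1
  B1 = MAX(1, 1) = 1
  D1 = 1 * 1 = 1
  E1 = 1 - 1 = 0
  A9 = ABS(0) = 0
  D5 = MIN(0, -11) = -11
  D6 = 0 * 1 = 0
  E7 = 1 * 1 = 1
  F1 = 1 - 5 = -4
  G8 = MIN(0, 1) = 0
  G12 = 1 + 0 = 1
  G11 = -(1) = -1
  H12 = ABS(-4) = 4
  B4 = 1 + 4 = 5
  B6 = MAX(5, -1) = 5
  F5 = 0 + 5 = 5
  G6 = MAX(-11, 5) = 5
  E11 = MIN(5, 5) = 5

After the edit, cleaning proceeds:
  B9: a read changed (B12 1->-7) — executes, giving -7.
  H11: a read changed (B9 1->-7) — executes, giving -6.
  E4: a read changed (H11 1->-6; B9 1->-7) — executes, giving -6.
  B1: a read changed (H11 1->-6; E4 1->-6) — executes, giving -6.
  D1: a read changed (E4 1->-6; E4 1->-6) — executes, giving 36.
  E1: a read changed (D1 1->36; B1 1->-6) — executes, giving 42.
  A9: a read changed (E1 0->42) — executes, giving 42.
  D5: a read changed (A9 0->42) — executes, giving -11 — identical to its old value.
  D6: a read changed (E1 0->42; D1 1->36) — executes, giving 1512.
  E7: a read changed (H11 1->-6; B9 1->-7) — executes, giving 42.
  F1: a read changed (E7 1->42) — executes, giving 37.
  G8: a read changed (D6 0->1512; B12 1->-7) — executes, giving -7.
  G12: a read changed (H11 1->-6; A9 0->42) — executes, giving 36.
  G11: a read changed (G12 1->36) — executes, giving -36.
  H12: a read changed (F1 -4->37) — executes, giving 37.
  B4: a read changed (B12 1->-7; H12 4->37) — executes, giving 30.
  B6: a read changed (B4 5->30; G11 -1->-36) — executes, giving 30.
  F5: a read changed (G8 0->-7; B4 5->30) — executes, giving 23.
  G6: a read changed (B6 5->30) — executes, giving 30.
  E11: a read changed (F5 5->23; G6 5->30) — executes, giving 23.

Demanding E11 again yields 23.
20 formula cells run: A9, B1, B4, B6, B9, D1, D5, D6, E1, E4, E7, E11, F1, F5, G6, G8, G11, G12, H11, H12.
The nodes whose values change: A9, B1, B4, B6, B9, B12, D1, D6, E1, E4, E7, E11, F1, F5, G6, G8, G11, G12, H11, H12.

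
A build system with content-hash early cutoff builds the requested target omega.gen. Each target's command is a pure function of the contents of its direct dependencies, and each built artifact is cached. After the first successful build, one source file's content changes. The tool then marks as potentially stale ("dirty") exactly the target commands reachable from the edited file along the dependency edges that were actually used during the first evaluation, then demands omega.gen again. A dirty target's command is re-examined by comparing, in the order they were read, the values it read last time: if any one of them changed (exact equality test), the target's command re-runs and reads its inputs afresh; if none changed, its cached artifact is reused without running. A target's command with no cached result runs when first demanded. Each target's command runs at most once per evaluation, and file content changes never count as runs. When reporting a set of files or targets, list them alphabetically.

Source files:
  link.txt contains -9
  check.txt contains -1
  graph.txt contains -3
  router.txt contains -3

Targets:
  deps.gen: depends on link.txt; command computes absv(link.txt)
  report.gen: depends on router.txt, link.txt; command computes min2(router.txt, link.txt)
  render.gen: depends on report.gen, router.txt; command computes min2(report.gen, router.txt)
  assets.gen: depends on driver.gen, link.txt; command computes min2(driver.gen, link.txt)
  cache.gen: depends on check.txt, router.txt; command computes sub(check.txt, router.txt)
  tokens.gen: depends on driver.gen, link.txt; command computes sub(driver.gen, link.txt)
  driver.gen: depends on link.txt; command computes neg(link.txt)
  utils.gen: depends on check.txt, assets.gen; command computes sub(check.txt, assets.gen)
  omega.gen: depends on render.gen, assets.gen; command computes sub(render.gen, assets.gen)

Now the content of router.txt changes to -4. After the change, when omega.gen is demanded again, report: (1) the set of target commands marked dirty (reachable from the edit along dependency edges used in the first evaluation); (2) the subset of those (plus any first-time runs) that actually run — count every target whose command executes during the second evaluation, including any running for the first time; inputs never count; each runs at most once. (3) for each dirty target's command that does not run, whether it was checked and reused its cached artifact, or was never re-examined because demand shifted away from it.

Marked dirty: omega.gen, render.gen, report.gen.
Target commands that run: render.gen, report.gen — 2 in total.
Checked but reused from cache: omega.gen.
Key observation: the cutoff stops propagation at omega.gen — its inputs' values are unchanged, so it reuses its cache.

First evaluation (everything demanded from the output):
  driver.gen = neg(-9) = 9
  assets.gen = min2(9, -9) = -9
  report.gen = min2(-3, -9) = -9
  render.gen = min2(-9, -3) = -9
  omega.gen = sub(-9, -9) = 0

Propagation after the edit:
  report.gen: runs — router.txt -3->-4; result -9 (same value as before).
  render.gen: runs — router.txt -3->-4; result -9 (same value as before).
  omega.gen: checked — values it read are unchanged (render.gen unchanged, assets.gen unchanged); reused cached 0 without running.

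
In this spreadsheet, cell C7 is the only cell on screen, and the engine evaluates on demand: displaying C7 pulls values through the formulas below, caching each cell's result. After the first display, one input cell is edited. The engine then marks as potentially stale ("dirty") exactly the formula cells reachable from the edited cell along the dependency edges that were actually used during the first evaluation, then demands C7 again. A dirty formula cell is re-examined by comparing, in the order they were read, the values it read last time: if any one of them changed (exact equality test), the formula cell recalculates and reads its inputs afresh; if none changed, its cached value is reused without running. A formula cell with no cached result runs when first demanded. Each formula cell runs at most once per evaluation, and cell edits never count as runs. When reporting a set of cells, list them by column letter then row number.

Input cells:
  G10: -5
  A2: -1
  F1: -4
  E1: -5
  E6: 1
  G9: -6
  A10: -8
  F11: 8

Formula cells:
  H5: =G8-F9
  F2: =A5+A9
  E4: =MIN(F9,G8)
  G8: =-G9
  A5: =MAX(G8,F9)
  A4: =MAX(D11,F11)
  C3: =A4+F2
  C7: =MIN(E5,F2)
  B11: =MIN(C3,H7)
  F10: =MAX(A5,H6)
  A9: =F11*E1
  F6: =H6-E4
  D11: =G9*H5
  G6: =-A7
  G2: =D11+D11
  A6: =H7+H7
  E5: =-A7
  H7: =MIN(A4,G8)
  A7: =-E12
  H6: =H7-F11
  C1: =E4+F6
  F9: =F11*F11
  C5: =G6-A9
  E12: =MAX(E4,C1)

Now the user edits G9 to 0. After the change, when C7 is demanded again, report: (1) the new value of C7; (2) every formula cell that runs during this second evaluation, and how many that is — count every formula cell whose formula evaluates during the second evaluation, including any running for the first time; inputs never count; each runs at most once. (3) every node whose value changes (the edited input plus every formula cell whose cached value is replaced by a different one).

C7 now evaluates to 0.
Run set: A4, A5, A7, C1, C7, D11, E4, E5, E12, F6, G8, H5, H6, H7 (14 run).
Changed values: A4, A7, C1, C7, D11, E4, E5, E12, G8, G9, H5, H6, H7.
The important point: at F2 every value read last time is unchanged, so the dirty flag clears without a run.

Initial pass — values computed on the first demand:
  A9 = 8 * -5 = -40
  F9 = 8 * 8 = 64
  G8 = -(-6) = 6
  A5 = MAX(6, 64) = 64
  E4 = MIN(64, 6) = 6
  F2 = 64 + -40 = 24
  H5 = 6 - 64 = -58
  D11 = -6 * -58 = 348
  A4 = MAX(348, 8) = 348
  H7 = MIN(348, 6) = 6
  H6 = 6 - 8 = -2
  F6 = -2 - 6 = -8
  C1 = 6 + -8 = -2
  E12 = MAX(6, -2) = 6
  A7 = -(6) = -6
  E5 = -(-6) = 6
  C7 = MIN(6, 24) = 6

Second demand — change propagation:
  G8: re-runs because G9 -6->0; new result 0.
  A5: re-runs because G8 6->0; new result 64 (unchanged).
  E4: re-runs because G8 6->0; new result 0.
  F2: re-examined; everything it read last time is the same (A5 unchanged, A9 unchanged) — cache 24 kept, no run.
  H5: re-runs because G8 6->0; new result -64.
  D11: re-runs because G9 -6->0; H5 -58->-64; new result 0.
  A4: re-runs because D11 348->0; new result 8.
  H7: re-runs because A4 348->8; G8 6->0; new result 0.
  H6: re-runs because H7 6->0; new result -8.
  F6: re-runs because H6 -2->-8; E4 6->0; new result -8 (unchanged).
  C1: re-runs because E4 6->0; new result -8.
  E12: re-runs because E4 6->0; C1 -2->-8; new result 0.
  A7: re-runs because E12 6->0; new result 0.
  E5: re-runs because A7 -6->0; new result 0.
  C7: re-runs because E5 6->0; new result 0.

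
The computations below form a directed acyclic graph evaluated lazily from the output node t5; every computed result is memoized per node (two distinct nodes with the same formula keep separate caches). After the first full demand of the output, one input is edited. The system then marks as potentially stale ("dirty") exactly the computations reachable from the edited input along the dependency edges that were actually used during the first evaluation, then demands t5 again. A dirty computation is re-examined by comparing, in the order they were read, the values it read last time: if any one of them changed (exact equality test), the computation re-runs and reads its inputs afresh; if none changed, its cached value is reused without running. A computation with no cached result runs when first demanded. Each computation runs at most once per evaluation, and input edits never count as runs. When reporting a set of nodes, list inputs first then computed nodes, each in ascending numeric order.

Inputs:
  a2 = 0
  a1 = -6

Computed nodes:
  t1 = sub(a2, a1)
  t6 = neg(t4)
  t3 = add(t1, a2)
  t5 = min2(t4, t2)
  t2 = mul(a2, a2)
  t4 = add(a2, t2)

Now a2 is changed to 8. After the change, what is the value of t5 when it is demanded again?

Demanding t5 again yields 64.

First demand of the output computes:
  t2 = mul(0, 0) = 0
  t4 = add(0, 0) = 0
  t5 = min2(0, 0) = 0

After the edit, cleaning proceeds:
  t2: a read changed (a2 0->8; a2 0->8) — executes, giving 64.
  t4: a read changed (a2 0->8; t2 0->64) — executes, giving 72.
  t5: a read changed (t4 0->72; t2 0->64) — executes, giving 64.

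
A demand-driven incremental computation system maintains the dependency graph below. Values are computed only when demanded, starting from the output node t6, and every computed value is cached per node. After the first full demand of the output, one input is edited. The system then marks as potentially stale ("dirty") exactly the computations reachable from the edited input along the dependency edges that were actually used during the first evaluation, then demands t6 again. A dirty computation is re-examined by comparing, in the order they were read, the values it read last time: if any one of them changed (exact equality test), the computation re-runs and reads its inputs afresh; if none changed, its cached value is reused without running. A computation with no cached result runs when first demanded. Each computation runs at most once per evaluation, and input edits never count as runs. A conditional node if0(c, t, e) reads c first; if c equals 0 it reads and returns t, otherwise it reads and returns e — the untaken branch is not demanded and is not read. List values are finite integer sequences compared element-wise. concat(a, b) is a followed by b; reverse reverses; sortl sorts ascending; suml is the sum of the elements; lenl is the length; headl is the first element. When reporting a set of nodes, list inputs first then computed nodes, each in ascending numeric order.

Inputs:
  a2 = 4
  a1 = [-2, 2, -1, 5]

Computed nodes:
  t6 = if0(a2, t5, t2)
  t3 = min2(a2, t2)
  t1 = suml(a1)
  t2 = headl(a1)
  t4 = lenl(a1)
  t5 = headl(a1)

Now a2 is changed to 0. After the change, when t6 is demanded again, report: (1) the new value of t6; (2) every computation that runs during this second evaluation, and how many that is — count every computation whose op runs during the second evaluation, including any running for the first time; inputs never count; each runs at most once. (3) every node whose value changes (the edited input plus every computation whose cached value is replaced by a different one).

New value of t6: -2.
Computations that run: t5, t6 — 2 in total.
Values that change: a2.
Key observation: a condition flipped, so demand reaches new nodes — t5 runs for the first time.

First evaluation (everything demanded from the output):
  t2 = headl([-2, 2, -1, 5]) = -2
  t6 = if0(a2=4 -> else branch t2) = -2

Propagation after the edit:
  t5: demanded for the first time — runs, produces -2.
  t6: runs — a2 4->0; result -2 (same value as before).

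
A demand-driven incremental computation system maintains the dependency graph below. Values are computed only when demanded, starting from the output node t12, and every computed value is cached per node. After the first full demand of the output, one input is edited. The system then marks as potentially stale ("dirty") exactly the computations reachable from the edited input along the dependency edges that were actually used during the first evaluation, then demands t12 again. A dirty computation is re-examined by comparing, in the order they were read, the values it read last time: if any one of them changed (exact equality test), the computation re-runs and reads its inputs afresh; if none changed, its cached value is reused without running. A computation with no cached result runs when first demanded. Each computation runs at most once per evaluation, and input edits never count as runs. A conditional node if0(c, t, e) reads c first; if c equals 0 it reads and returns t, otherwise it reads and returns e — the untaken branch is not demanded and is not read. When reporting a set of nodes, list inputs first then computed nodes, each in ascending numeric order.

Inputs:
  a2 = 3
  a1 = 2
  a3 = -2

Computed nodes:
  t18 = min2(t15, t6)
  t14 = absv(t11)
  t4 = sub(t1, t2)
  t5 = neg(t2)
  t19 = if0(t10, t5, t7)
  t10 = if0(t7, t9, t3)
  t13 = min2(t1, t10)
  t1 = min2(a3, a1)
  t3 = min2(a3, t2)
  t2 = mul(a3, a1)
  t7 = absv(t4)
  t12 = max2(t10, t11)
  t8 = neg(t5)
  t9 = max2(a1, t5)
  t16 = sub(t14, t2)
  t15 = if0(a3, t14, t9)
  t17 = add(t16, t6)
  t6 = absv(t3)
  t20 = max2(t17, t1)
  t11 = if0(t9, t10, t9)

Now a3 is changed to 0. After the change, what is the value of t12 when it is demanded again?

New value of t12: 2.
Key observation: a condition flipped, so demand moved to the other branch — t3 is never re-examined.

First evaluation (everything demanded from the output):
  t1 = min2(-2, 2) = -2
  t2 = mul(-2, 2) = -4
  t3 = min2(-2, -4) = -4
  t4 = sub(-2, -4) = 2
  t5 = neg(-4) = 4
  t7 = absv(2) = 2
  t9 = max2(2, 4) = 4
  t10 = if0(t7=2 -> else branch t3) = -4
  t11 = if0(t9=4 -> else branch t9) = 4
  t12 = max2(-4, 4) = 4

Propagation after the edit:
  t1: runs — a3 -2->0; result 0.
  t2: runs — a3 -2->0; result 0.
  t3: marked dirty but never re-examined — demand shifted away from it.
  t4: runs — t1 -2->0; t2 -4->0; result 0.
  t5: runs — t2 -4->0; result 0.
  t7: runs — t4 2->0; result 0.
  t9: runs — t5 4->0; result 2.
  t10: runs — t7 2->0; result 2.
  t11: runs — t9 4->2; t9 4->2; result 2.
  t12: runs — t10 -4->2; t11 4->2; result 2.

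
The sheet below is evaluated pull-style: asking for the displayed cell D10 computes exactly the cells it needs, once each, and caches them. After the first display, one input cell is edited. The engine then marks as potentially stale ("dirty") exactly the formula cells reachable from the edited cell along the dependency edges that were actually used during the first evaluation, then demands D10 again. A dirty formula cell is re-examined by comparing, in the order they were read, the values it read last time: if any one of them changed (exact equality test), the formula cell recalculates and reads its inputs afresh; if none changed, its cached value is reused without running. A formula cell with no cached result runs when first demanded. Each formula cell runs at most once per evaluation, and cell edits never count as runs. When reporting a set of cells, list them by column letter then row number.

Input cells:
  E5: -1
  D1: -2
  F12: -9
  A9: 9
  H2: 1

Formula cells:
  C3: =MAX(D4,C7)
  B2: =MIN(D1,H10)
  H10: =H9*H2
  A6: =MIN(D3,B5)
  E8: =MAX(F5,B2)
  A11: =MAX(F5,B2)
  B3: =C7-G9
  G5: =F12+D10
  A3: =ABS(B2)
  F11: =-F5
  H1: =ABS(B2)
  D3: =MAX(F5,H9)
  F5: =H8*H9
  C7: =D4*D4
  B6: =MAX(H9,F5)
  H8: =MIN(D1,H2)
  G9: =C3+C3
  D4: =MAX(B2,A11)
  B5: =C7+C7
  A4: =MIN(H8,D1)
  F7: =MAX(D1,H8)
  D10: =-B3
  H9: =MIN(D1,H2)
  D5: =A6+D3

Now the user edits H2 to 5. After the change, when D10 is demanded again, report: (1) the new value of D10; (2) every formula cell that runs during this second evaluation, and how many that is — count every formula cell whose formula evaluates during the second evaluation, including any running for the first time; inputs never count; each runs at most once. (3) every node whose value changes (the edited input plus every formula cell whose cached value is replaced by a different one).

Demanding D10 again yields 16.
6 formula cells run: A11, B2, D4, H8, H9, H10.
The nodes whose values change: B2, H2, H10.
Note where the cutoff bites: F5 is checked, finds nothing changed, and keeps its cache.

First demand of the output computes:
  H8 = MIN(-2, 1) = -2
  H9 = MIN(-2, 1) = -2
  F5 = -2 * -2 = 4
  H10 = -2 * 1 = -2
  B2 = MIN(-2, -2) = -2
  A11 = MAX(4, -2) = 4
  D4 = MAX(-2, 4) = 4
  C7 = 4 * 4 = 16
  C3 = MAX(4, 16) = 16
  G9 = 16 + 16 = 32
  B3 = 16 - 32 = -16
  D10 = -(-16) = 16

After the edit, cleaning proceeds:
  H8: a read changed (H2 1->5) — executes, giving -2 — identical to its old value.
  H9: a read changed (H2 1->5) — executes, giving -2 — identical to its old value.
  F5: dirty, but its reads are unchanged (H8 unchanged, H9 unchanged); cached 4 stands.
  H10: a read changed (H2 1->5) — executes, giving -10.
  B2: a read changed (H10 -2->-10) — executes, giving -10.
  A11: a read changed (B2 -2->-10) — executes, giving 4 — identical to its old value.
  D4: a read changed (B2 -2->-10) — executes, giving 4 — identical to its old value.
  C7: dirty, but its reads are unchanged (D4 unchanged, D4 unchanged); cached 16 stands.
  C3: dirty, but its reads are unchanged (D4 unchanged, C7 unchanged); cached 16 stands.
  G9: dirty, but its reads are unchanged (C3 unchanged, C3 unchanged); cached 32 stands.
  B3: dirty, but its reads are unchanged (C7 unchanged, G9 unchanged); cached -16 stands.
  D10: dirty, but its reads are unchanged (B3 unchanged); cached 16 stands.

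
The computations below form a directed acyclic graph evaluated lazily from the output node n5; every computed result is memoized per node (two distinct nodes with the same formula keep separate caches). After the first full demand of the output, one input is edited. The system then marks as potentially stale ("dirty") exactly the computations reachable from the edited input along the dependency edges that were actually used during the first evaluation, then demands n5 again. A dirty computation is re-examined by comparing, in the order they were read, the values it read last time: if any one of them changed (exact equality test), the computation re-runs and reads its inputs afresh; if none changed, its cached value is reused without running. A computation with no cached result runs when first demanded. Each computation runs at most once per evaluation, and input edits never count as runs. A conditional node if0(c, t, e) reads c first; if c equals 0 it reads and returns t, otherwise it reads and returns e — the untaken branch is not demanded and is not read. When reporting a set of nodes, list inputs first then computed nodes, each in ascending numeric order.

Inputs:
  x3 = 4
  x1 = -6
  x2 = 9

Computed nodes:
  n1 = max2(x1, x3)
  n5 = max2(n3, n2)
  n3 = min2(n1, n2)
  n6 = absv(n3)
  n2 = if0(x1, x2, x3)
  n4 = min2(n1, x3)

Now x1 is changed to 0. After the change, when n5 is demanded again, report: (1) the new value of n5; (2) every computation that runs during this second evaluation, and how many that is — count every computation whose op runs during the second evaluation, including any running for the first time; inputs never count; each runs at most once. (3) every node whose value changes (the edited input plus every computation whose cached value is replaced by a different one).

Demanding n5 again yields 9.
4 computations run: n1, n2, n3, n5.
The nodes whose values change: x1, n2, n5.

First demand of the output computes:
  n1 = max2(-6, 4) = 4
  n2 = if0(x1=-6 -> else branch x3) = 4
  n3 = min2(4, 4) = 4
  n5 = max2(4, 4) = 4

After the edit, cleaning proceeds:
  n1: a read changed (x1 -6->0) — executes, giving 4 — identical to its old value.
  n2: a read changed (x1 -6->0) — executes, giving 9.
  n3: a read changed (n2 4->9) — executes, giving 4 — identical to its old value.
  n5: a read changed (n2 4->9) — executes, giving 9.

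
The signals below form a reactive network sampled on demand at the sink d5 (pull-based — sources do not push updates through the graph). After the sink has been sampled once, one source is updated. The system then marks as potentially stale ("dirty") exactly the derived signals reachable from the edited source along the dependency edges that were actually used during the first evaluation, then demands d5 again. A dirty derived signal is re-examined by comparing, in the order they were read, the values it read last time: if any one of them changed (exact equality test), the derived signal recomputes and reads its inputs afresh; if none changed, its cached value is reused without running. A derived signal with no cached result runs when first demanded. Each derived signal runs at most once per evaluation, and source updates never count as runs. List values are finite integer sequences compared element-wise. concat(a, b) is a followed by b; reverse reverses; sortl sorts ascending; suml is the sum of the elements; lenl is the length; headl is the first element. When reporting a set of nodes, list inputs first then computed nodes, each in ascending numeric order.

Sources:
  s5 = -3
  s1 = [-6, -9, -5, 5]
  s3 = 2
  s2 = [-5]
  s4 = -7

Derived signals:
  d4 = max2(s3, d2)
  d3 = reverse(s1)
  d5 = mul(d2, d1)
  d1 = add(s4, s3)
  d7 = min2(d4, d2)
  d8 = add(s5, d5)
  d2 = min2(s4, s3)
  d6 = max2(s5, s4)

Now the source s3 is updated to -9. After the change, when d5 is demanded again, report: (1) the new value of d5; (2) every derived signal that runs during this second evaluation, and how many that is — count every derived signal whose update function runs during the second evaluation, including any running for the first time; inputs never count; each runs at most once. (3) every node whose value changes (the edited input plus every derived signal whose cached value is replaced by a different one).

d5 now evaluates to 144.
Run set: d1, d2, d5 (3 run).
Changed values: s3, d1, d2, d5.

Initial pass — values computed on the first demand:
  d1 = add(-7, 2) = -5
  d2 = min2(-7, 2) = -7
  d5 = mul(-7, -5) = 35

Second demand — change propagation:
  d1: re-runs because s3 2->-9; new result -16.
  d2: re-runs because s3 2->-9; new result -9.
  d5: re-runs because d2 -7->-9; d1 -5->-16; new result 144.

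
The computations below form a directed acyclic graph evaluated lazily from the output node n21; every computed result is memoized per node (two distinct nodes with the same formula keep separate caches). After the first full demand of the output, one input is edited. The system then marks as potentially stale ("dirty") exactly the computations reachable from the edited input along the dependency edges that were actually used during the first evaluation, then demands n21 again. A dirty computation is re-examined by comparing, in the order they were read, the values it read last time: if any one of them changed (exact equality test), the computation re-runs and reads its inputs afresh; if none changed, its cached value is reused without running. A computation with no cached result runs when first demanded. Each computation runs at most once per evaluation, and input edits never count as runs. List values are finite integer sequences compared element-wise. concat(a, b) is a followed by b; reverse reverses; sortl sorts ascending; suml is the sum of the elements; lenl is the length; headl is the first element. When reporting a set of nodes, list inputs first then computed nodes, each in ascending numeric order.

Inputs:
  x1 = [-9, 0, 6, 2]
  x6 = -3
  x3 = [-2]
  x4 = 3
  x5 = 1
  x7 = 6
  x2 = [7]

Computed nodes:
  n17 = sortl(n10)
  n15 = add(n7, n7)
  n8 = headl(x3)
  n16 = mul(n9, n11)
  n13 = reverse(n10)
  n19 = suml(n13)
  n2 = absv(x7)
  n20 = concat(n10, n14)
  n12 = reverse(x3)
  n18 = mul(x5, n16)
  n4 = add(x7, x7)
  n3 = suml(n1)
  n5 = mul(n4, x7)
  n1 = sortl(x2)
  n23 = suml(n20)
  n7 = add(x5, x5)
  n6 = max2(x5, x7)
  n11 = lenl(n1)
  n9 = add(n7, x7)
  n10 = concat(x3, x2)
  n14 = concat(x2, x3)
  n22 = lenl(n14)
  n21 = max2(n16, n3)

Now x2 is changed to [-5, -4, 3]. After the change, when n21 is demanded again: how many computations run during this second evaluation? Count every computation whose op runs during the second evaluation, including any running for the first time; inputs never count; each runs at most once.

First demand of the output computes:
  n1 = sortl([7]) = [7]
  n3 = suml([7]) = 7
  n7 = add(1, 1) = 2
  n9 = add(2, 6) = 8
  n11 = lenl([7]) = 1
  n16 = mul(8, 1) = 8
  n21 = max2(8, 7) = 8

After the edit, cleaning proceeds:
  n1: a read changed (x2 [7]->[-5, -4, 3]) — executes, giving [-5, -4, 3].
  n3: a read changed (n1 [7]->[-5, -4, 3]) — executes, giving -6.
  n11: a read changed (n1 [7]->[-5, -4, 3]) — executes, giving 3.
  n16: a read changed (n11 1->3) — executes, giving 24.
  n21: a read changed (n16 8->24; n3 7->-6) — executes, giving 24.

5 computations run: n1, n3, n11, n16, n21.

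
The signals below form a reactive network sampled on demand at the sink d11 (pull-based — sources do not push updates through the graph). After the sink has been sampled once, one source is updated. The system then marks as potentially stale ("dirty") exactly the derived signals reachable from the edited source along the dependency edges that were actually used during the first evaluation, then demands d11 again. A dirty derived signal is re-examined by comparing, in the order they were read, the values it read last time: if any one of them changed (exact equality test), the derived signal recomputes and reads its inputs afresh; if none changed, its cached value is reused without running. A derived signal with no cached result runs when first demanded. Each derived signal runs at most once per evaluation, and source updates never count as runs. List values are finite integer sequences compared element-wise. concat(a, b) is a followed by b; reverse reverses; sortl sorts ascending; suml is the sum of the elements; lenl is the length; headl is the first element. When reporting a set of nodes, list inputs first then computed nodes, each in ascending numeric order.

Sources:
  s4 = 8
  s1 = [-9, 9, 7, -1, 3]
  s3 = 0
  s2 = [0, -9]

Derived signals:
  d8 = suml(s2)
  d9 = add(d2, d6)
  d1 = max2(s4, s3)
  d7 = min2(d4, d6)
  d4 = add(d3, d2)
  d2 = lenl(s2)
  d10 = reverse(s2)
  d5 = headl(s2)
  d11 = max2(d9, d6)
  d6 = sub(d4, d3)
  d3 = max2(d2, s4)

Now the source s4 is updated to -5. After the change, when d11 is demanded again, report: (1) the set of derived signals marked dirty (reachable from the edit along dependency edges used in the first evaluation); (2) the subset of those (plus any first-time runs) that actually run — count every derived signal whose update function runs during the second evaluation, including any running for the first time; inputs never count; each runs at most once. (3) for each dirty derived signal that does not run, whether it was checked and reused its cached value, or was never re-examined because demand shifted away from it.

Dirty set: d3, d4, d6, d9, d11.
Run set: d3, d4, d6 (3 run).
Re-examined without running (cache reused): d9, d11.
The important point: d6 recomputes to an identical value, and the output ends up unchanged.

Initial pass — values computed on the first demand:
  d2 = lenl([0, -9]) = 2
  d3 = max2(2, 8) = 8
  d4 = add(8, 2) = 10
  d6 = sub(10, 8) = 2
  d9 = add(2, 2) = 4
  d11 = max2(4, 2) = 4

Second demand — change propagation:
  d3: re-runs because s4 8->-5; new result 2.
  d4: re-runs because d3 8->2; new result 4.
  d6: re-runs because d4 10->4; d3 8->2; new result 2 (unchanged).
  d9: re-examined; everything it read last time is the same (d2 unchanged, d6 unchanged) — cache 4 kept, no run.
  d11: re-examined; everything it read last time is the same (d9 unchanged, d6 unchanged) — cache 4 kept, no run.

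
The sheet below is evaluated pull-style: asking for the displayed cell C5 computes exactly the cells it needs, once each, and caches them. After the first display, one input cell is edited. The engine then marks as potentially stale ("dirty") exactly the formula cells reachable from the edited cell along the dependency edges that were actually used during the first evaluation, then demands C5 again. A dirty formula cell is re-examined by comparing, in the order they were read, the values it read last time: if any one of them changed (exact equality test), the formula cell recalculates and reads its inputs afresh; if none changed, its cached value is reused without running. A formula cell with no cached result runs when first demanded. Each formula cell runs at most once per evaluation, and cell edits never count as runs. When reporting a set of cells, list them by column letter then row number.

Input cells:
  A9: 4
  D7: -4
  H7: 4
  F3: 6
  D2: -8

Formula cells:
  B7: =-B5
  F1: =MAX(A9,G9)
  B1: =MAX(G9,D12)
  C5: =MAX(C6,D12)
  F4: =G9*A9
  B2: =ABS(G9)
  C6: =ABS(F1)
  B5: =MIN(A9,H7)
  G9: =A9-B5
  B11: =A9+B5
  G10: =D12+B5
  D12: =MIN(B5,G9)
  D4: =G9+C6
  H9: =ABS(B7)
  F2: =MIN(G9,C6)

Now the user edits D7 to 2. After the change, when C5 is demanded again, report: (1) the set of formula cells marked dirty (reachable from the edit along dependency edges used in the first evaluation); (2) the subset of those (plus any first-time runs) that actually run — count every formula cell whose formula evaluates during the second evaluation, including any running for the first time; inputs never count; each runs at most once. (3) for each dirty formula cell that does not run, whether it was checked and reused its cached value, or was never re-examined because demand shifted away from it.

First demand of the output computes:
  B5 = MIN(4, 4) = 4
  G9 = 4 - 4 = 0
  D12 = MIN(4, 0) = 0
  F1 = MAX(4, 0) = 4
  C6 = ABS(4) = 4
  C5 = MAX(4, 0) = 4

After the edit, cleaning proceeds:
  no node depends on D7 at all; the second demand re-runs nothing.

Note the shortcut — nothing in the graph depends on D7 at all, so no recomputation happens.

The edit dirties: none.
0 formula cells run: none.
No dirty formula cell escaped a run.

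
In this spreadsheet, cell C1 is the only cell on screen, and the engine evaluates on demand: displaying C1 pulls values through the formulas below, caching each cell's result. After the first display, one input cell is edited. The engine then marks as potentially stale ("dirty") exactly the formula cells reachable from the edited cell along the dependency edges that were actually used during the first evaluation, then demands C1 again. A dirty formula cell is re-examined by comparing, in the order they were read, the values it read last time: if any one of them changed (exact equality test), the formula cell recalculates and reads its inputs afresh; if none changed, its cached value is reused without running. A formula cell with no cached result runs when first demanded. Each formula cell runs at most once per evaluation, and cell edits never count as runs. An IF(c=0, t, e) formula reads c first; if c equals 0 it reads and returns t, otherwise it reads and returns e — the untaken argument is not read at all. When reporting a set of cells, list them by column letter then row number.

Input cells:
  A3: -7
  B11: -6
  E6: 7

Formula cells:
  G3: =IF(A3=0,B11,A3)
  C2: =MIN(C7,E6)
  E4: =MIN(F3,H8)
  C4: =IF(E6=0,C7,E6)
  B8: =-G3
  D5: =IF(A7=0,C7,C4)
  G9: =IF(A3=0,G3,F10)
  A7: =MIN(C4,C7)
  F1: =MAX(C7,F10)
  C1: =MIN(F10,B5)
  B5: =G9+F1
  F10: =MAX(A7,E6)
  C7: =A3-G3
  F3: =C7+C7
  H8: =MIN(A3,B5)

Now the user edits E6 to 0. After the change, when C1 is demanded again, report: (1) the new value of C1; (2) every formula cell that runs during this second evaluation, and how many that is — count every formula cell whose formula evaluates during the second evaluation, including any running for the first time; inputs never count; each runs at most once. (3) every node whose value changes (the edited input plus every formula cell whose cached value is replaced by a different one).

C1 now evaluates to 0.
Run set: A7, B5, C1, C4, F1, F10, G9 (7 run).
Changed values: B5, C1, C4, E6, F1, F10, G9.

Initial pass — values computed on the first demand:
  G3 = IF(A3=0: A3=-7 -> else branch A3) = -7
  C7 = -7 - -7 = 0
  C4 = IF(E6=0: E6=7 -> else branch E6) = 7
  A7 = MIN(7, 0) = 0
  F10 = MAX(0, 7) = 7
  F1 = MAX(0, 7) = 7
  G9 = IF(A3=0: A3=-7 -> else branch F10) = 7
  B5 = 7 + 7 = 14
  C1 = MIN(7, 14) = 7

Second demand — change propagation:
  C4: re-runs because E6 7->0; E6 7->0; new result 0.
  A7: re-runs because C4 7->0; new result 0 (unchanged).
  F10: re-runs because E6 7->0; new result 0.
  F1: re-runs because F10 7->0; new result 0.
  G9: re-runs because F10 7->0; new result 0.
  B5: re-runs because G9 7->0; F1 7->0; new result 0.
  C1: re-runs because F10 7->0; B5 14->0; new result 0.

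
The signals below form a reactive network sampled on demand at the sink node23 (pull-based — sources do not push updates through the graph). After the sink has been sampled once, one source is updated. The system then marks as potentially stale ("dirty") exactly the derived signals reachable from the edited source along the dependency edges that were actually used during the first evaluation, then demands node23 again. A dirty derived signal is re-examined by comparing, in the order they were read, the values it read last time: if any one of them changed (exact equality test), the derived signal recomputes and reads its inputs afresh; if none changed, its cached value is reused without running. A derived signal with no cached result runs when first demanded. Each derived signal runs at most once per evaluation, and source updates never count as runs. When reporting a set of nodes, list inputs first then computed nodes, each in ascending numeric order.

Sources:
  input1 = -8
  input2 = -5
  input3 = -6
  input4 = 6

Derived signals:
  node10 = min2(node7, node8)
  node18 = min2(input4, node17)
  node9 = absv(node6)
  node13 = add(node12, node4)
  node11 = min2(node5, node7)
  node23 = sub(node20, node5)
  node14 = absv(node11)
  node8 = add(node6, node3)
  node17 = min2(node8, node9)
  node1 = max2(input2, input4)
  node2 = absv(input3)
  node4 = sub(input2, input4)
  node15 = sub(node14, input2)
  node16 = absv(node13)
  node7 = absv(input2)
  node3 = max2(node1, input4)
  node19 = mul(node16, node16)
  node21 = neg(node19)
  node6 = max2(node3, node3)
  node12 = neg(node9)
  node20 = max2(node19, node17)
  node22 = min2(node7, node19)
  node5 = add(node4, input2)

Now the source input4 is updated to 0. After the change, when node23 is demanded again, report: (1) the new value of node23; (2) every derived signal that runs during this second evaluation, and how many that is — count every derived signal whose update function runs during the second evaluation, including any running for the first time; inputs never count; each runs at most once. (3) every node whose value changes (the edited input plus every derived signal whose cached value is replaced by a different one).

node23 now evaluates to 35.
Run set: node1, node3, node4, node5, node6, node8, node9, node12, node13, node16, node17, node19, node20, node23 (14 run).
Changed values: input4, node1, node3, node4, node5, node6, node8, node9, node12, node13, node16, node17, node19, node20, node23.

Initial pass — values computed on the first demand:
  node1 = max2(-5, 6) = 6
  node3 = max2(6, 6) = 6
  node4 = sub(-5, 6) = -11
  node5 = add(-11, -5) = -16
  node6 = max2(6, 6) = 6
  node8 = add(6, 6) = 12
  node9 = absv(6) = 6
  node12 = neg(6) = -6
  node13 = add(-6, -11) = -17
  node16 = absv(-17) = 17
  node17 = min2(12, 6) = 6
  node19 = mul(17, 17) = 289
  node20 = max2(289, 6) = 289
  node23 = sub(289, -16) = 305

Second demand — change propagation:
  node1: re-runs because input4 6->0; new result 0.
  node3: re-runs because node1 6->0; input4 6->0; new result 0.
  node4: re-runs because input4 6->0; new result -5.
  node5: re-runs because node4 -11->-5; new result -10.
  node6: re-runs because node3 6->0; node3 6->0; new result 0.
  node8: re-runs because node6 6->0; node3 6->0; new result 0.
  node9: re-runs because node6 6->0; new result 0.
  node12: re-runs because node9 6->0; new result 0.
  node13: re-runs because node12 -6->0; node4 -11->-5; new result -5.
  node16: re-runs because node13 -17->-5; new result 5.
  node17: re-runs because node8 12->0; node9 6->0; new result 0.
  node19: re-runs because node16 17->5; node16 17->5; new result 25.
  node20: re-runs because node19 289->25; node17 6->0; new result 25.
  node23: re-runs because node20 289->25; node5 -16->-10; new result 35.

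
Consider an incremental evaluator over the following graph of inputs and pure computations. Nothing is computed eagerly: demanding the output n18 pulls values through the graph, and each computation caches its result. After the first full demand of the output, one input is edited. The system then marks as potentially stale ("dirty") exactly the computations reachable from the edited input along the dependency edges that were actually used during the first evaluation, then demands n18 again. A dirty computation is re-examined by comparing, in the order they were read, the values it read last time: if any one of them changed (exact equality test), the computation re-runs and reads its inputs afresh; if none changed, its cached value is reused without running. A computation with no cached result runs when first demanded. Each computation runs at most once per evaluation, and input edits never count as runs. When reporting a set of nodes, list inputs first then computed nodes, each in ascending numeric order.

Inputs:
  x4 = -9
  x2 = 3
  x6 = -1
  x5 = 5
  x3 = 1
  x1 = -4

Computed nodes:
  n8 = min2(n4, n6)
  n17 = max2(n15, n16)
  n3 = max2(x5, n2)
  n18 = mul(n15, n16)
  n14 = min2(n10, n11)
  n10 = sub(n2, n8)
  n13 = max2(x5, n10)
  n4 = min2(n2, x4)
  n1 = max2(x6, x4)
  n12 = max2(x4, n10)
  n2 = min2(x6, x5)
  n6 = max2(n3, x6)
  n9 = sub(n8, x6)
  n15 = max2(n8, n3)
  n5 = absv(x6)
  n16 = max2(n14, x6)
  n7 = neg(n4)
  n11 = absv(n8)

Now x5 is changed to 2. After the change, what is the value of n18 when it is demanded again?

n18 now evaluates to 16.
The important point: at n4 every value read last time is unchanged, so the dirty flag clears without a run.

Initial pass — values computed on the first demand:
  n2 = min2(-1, 5) = -1
  n3 = max2(5, -1) = 5
  n4 = min2(-1, -9) = -9
  n6 = max2(5, -1) = 5
  n8 = min2(-9, 5) = -9
  n10 = sub(-1, -9) = 8
  n11 = absv(-9) = 9
  n14 = min2(8, 9) = 8
  n15 = max2(-9, 5) = 5
  n16 = max2(8, -1) = 8
  n18 = mul(5, 8) = 40

Second demand — change propagation:
  n2: re-runs because x5 5->2; new result -1 (unchanged).
  n3: re-runs because x5 5->2; new result 2.
  n4: re-examined; everything it read last time is the same (n2 unchanged, x4 unchanged) — cache -9 kept, no run.
  n6: re-runs because n3 5->2; new result 2.
  n8: re-runs because n6 5->2; new result -9 (unchanged).
  n10: re-examined; everything it read last time is the same (n2 unchanged, n8 unchanged) — cache 8 kept, no run.
  n11: re-examined; everything it read last time is the same (n8 unchanged) — cache 9 kept, no run.
  n14: re-examined; everything it read last time is the same (n10 unchanged, n11 unchanged) — cache 8 kept, no run.
  n15: re-runs because n3 5->2; new result 2.
  n16: re-examined; everything it read last time is the same (n14 unchanged, x6 unchanged) — cache 8 kept, no run.
  n18: re-runs because n15 5->2; new result 16.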